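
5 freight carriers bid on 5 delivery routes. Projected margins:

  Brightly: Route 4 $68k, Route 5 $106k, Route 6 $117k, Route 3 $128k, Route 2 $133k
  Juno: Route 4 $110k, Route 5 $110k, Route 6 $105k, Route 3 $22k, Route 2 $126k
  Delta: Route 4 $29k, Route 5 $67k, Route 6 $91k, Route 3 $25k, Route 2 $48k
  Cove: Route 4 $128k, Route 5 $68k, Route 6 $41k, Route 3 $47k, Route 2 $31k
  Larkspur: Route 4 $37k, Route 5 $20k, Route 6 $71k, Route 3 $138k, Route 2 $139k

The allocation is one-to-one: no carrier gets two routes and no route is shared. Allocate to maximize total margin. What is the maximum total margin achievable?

Optimal: Brightly→Route 2 ($133k), Juno→Route 5 ($110k), Delta→Route 6 ($91k), Cove→Route 4 ($128k), Larkspur→Route 3 ($138k) — total 133+110+91+128+138 = $600k.
Max-entry greedy (repeatedly take the single best remaining cell) gives $596k, worse by 4.
Next-best assignment: Brightly→Route 3, Juno→Route 5, Delta→Route 6, Cove→Route 4, Larkspur→Route 2 = $596k.

Max total: $600k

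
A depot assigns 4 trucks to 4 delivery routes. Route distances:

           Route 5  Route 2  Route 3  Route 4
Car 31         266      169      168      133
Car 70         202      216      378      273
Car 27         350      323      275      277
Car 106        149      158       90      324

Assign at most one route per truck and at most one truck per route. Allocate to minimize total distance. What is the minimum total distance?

Treat this as an assignment problem: match each truck to one route.
Optimal: Car 31→Route 2 (169 km), Car 70→Route 5 (202 km), Car 27→Route 4 (277 km), Car 106→Route 3 (90 km) — total 169+202+277+90 = 738 km.
Next-best assignment: Car 31→Route 4, Car 70→Route 5, Car 27→Route 2, Car 106→Route 3 = 748 km.
Checked against all permutations: 738 km is optimal.

Min total: 738 km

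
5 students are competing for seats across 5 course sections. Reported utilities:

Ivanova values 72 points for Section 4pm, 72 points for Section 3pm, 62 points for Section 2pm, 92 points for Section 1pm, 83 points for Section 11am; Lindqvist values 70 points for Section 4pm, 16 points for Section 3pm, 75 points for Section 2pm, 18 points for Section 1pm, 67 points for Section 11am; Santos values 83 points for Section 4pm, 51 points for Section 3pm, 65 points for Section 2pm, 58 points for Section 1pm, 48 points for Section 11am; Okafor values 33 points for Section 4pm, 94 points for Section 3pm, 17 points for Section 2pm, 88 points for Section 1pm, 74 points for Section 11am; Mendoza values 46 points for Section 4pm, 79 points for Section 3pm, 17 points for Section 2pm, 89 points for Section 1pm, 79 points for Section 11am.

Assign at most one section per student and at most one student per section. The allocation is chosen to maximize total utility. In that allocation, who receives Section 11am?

This is the linear assignment problem.
Optimal: Ivanova→Section 11am (83 points), Lindqvist→Section 2pm (75 points), Santos→Section 4pm (83 points), Okafor→Section 3pm (94 points), Mendoza→Section 1pm (89 points) — total 83+75+83+94+89 = 424 points.
Column-greedy (each section in turn goes to its best remaining student) gives 423 points, worse by 1.
Next-best assignment: Ivanova→Section 1pm, Lindqvist→Section 2pm, Santos→Section 4pm, Okafor→Section 3pm, Mendoza→Section 11am = 423 points.
Swapping Santos↔Mendoza (Santos→Section 1pm 58 points, Mendoza→Section 4pm 46 points) loses 68.
Checked against all permutations: 424 points is optimal.
Ivanova's own top section is Section 1pm (92 points), but forcing Ivanova→Section 1pm and reassigning the rest optimally gives only 423 points — worse by 1.

Ivanova receives Section 11am.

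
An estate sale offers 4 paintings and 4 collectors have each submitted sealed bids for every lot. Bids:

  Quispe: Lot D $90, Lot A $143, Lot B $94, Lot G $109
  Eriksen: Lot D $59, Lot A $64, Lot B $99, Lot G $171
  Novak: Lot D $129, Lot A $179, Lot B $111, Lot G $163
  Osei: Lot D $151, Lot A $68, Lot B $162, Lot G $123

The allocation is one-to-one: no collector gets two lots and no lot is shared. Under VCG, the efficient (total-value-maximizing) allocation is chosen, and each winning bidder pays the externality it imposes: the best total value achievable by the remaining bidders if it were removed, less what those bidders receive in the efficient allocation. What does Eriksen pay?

Eriksen pays $34.

Efficient allocation: Quispe→Lot A ($143), Eriksen→Lot G ($171), Novak→Lot D ($129), Osei→Lot B ($162); total welfare W = $605.
Eriksen receives Lot G at value $171, so the others get W − 171 = $434.
Without Eriksen: best allocation of the remaining 3 bidders over all 4 lots is Quispe→Lot A ($143), Novak→Lot G ($163), Osei→Lot B ($162), total $468.
VCG payment = (others' best without Eriksen) − (others' welfare with Eriksen) = 468 − 434 = $34.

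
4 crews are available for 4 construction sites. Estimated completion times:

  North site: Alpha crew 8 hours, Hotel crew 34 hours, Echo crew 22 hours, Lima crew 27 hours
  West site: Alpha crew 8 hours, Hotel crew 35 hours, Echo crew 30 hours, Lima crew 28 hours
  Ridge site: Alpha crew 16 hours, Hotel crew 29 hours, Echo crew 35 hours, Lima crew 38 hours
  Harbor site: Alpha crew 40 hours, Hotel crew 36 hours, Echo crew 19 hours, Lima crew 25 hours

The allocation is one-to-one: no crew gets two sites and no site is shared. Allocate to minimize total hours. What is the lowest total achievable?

Min total: 83 hours

Optimal: Alpha crew→West site (8 hours), Hotel crew→Ridge site (29 hours), Echo crew→Harbor site (19 hours), Lima crew→North site (27 hours) — total 8+29+19+27 = 83 hours.
Row-greedy (each crew in turn takes its cheapest remaining site) gives 84 hours, worse by 1.
Next-best assignment: Alpha crew→North site, Hotel crew→Ridge site, Echo crew→Harbor site, Lima crew→West site = 84 hours.
Swapping Lima crew↔Hotel crew (Lima crew→Ridge site 38 hours, Hotel crew→North site 34 hours) adds 16.
No other one-to-one assignment undercuts 83 hours.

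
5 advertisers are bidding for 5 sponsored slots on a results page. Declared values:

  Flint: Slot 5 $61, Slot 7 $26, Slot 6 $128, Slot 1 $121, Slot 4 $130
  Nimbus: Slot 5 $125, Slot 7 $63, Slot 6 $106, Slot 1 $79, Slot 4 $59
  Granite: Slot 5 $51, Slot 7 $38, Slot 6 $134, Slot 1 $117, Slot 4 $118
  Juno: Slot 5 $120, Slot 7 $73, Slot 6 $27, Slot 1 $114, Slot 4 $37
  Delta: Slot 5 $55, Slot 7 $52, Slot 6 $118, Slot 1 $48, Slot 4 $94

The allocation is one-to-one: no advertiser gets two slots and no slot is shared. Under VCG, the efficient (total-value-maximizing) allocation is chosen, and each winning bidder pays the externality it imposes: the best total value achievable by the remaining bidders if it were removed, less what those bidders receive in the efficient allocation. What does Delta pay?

Delta pays $58.

Efficient allocation: Flint→Slot 4 ($130), Nimbus→Slot 5 ($125), Granite→Slot 1 ($117), Juno→Slot 7 ($73), Delta→Slot 6 ($118); total welfare W = $563.
Delta receives Slot 6 at value $118, so the others get W − 118 = $445.
Without Delta: best allocation of the remaining 4 bidders over all 5 slots is Flint→Slot 4 ($130), Nimbus→Slot 5 ($125), Granite→Slot 6 ($134), Juno→Slot 1 ($114), total $503.
VCG payment = (others' best without Delta) − (others' welfare with Delta) = 503 − 445 = $58.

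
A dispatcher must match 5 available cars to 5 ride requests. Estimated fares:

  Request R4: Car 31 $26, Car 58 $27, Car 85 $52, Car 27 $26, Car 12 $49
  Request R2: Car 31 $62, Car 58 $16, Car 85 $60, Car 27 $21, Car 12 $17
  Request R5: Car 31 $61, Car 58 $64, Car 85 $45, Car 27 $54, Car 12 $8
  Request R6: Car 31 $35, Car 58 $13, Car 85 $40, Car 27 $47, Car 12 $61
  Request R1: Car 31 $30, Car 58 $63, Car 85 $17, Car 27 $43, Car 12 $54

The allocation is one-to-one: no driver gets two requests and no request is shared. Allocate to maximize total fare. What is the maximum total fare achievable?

Optimal: Car 31→Request R2 ($62), Car 58→Request R1 ($63), Car 85→Request R4 ($52), Car 27→Request R5 ($54), Car 12→Request R6 ($61) — total 62+63+52+54+61 = $292.
Row-greedy (each driver in turn takes its best remaining request) gives $279, worse by 13.
Swapping Car 31↔Car 12 (Car 31→Request R6 $35, Car 12→Request R2 $17) loses 71.
Checked against all permutations: $292 is optimal.

Max total: $292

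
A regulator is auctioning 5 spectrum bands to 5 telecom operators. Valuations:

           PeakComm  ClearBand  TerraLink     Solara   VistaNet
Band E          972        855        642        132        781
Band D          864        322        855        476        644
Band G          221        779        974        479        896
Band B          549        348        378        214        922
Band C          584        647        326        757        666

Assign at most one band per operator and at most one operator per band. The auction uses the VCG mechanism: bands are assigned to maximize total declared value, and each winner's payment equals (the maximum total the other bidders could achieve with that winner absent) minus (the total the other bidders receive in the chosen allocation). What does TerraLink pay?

Efficient allocation: PeakComm→Band D ($864M), ClearBand→Band E ($855M), TerraLink→Band G ($974M), Solara→Band C ($757M), VistaNet→Band B ($922M); total welfare W = $4372M.
TerraLink receives Band G at value $974M, so the others get W − 974 = $3398M.
Without TerraLink: best allocation of the remaining 4 bidders over all 5 bands is PeakComm→Band E ($972M), ClearBand→Band G ($779M), Solara→Band C ($757M), VistaNet→Band B ($922M), total $3430M.
VCG payment = (others' best without TerraLink) − (others' welfare with TerraLink) = 3430 − 3398 = $32M.

TerraLink pays $32M.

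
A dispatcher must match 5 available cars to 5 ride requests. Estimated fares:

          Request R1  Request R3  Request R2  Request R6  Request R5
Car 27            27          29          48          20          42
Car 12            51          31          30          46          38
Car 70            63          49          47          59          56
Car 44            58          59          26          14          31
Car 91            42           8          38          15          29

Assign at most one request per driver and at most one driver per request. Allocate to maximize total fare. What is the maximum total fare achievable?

Maximum total: $251

Optimal: Car 27→Request R2 ($48), Car 12→Request R6 ($46), Car 70→Request R5 ($56), Car 44→Request R3 ($59), Car 91→Request R1 ($42) — total 48+46+56+59+42 = $251.
Max-entry greedy (repeatedly take the single best remaining cell) gives $245, worse by 6.
Swapping Car 70↔Car 44 (Car 70→Request R3 $49, Car 44→Request R5 $31) loses 35.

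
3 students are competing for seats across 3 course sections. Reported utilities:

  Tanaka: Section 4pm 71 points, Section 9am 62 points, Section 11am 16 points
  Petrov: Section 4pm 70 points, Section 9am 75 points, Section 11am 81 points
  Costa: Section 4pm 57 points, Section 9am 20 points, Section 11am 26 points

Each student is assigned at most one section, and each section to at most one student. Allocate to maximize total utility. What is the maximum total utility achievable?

Optimal: Tanaka→Section 9am (62 points), Petrov→Section 11am (81 points), Costa→Section 4pm (57 points) — total 62+81+57 = 200 points.
Max-entry greedy (repeatedly take the single best remaining cell) gives 172 points, worse by 28.
Next-best assignment: Tanaka→Section 4pm, Petrov→Section 9am, Costa→Section 11am = 172 points.
Every other assignment is strictly worse.

Max total: 200 points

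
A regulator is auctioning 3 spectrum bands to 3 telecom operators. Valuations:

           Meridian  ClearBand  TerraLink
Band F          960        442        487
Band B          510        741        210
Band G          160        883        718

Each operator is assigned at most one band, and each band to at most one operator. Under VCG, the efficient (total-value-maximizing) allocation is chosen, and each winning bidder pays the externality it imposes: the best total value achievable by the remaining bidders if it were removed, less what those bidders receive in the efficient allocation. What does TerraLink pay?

Efficient allocation: Meridian→Band F ($960M), ClearBand→Band B ($741M), TerraLink→Band G ($718M); total welfare W = $2419M.
TerraLink receives Band G at value $718M, so the others get W − 718 = $1701M.
Without TerraLink: best allocation of the remaining 2 bidders over all 3 bands is Meridian→Band F ($960M), ClearBand→Band G ($883M), total $1843M.
VCG payment = (others' best without TerraLink) − (others' welfare with TerraLink) = 1843 − 1701 = $142M.

TerraLink pays $142M.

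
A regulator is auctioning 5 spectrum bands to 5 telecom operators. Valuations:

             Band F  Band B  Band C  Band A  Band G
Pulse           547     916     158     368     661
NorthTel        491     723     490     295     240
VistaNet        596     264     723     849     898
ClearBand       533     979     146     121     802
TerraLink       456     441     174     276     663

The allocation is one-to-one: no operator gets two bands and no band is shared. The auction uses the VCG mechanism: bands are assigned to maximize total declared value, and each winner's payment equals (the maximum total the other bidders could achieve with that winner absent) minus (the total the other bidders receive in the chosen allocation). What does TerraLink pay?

Efficient allocation: Pulse→Band F ($547M), NorthTel→Band C ($490M), VistaNet→Band A ($849M), ClearBand→Band B ($979M), TerraLink→Band G ($663M); total welfare W = $3528M.
TerraLink receives Band G at value $663M, so the others get W − 663 = $2865M.
Without TerraLink: best allocation of the remaining 4 bidders over all 5 bands is Pulse→Band B ($916M), NorthTel→Band F ($491M), VistaNet→Band A ($849M), ClearBand→Band G ($802M), total $3058M.
VCG payment = (others' best without TerraLink) − (others' welfare with TerraLink) = 3058 − 2865 = $193M.

TerraLink pays $193M.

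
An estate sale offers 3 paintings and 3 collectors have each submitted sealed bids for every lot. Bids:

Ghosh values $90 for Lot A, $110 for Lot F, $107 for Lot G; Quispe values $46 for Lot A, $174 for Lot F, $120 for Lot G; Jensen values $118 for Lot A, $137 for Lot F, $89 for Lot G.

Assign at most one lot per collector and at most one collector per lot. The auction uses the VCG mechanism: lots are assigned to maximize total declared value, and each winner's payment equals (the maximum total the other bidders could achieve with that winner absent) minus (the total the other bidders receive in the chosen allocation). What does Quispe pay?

Quispe pays $19.

Efficient allocation: Ghosh→Lot G ($107), Quispe→Lot F ($174), Jensen→Lot A ($118); total welfare W = $399.
Quispe receives Lot F at value $174, so the others get W − 174 = $225.
Without Quispe: best allocation of the remaining 2 bidders over all 3 lots is Ghosh→Lot G ($107), Jensen→Lot F ($137), total $244.
VCG payment = (others' best without Quispe) − (others' welfare with Quispe) = 244 − 225 = $19.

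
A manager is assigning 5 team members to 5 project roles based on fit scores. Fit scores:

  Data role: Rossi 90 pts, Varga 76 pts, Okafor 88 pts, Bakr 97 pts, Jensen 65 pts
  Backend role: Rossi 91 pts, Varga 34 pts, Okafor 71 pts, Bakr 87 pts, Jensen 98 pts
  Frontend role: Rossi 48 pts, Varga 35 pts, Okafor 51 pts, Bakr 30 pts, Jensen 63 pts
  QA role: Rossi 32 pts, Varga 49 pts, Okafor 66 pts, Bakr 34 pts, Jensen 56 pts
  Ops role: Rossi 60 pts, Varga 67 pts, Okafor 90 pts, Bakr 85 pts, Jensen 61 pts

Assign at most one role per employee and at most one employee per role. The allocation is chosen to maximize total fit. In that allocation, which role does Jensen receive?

Optimal: Rossi→Backend role (91 pts), Varga→QA role (49 pts), Okafor→Ops role (90 pts), Bakr→Data role (97 pts), Jensen→Frontend role (63 pts) — total 91+49+90+97+63 = 390 pts.
Row-greedy (each employee in turn takes its best remaining role) gives 354 pts, worse by 36.
Checked against all permutations: 390 pts is optimal.
Jensen's own top role is Backend role (98 pts), but forcing Jensen→Backend role and reassigning the rest optimally gives only 382 pts — worse by 8.

Jensen receives Frontend role.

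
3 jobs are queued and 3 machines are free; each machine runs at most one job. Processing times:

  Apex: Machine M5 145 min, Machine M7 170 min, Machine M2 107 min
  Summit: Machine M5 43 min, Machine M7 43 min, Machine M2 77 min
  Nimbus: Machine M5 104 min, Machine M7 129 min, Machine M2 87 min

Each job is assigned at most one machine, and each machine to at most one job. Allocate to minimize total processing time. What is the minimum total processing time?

Min total: 254 min

Optimal: Apex→Machine M2 (107 min), Summit→Machine M7 (43 min), Nimbus→Machine M5 (104 min) — total 107+43+104 = 254 min.
Min-entry greedy (repeatedly take the single cheapest remaining cell) gives 300 min, worse by 46.
Next-best assignment: Apex→Machine M5, Summit→Machine M7, Nimbus→Machine M2 = 275 min.
Swapping Apex↔Nimbus (Apex→Machine M5 145 min, Nimbus→Machine M2 87 min) adds 21.
Every other assignment is strictly worse.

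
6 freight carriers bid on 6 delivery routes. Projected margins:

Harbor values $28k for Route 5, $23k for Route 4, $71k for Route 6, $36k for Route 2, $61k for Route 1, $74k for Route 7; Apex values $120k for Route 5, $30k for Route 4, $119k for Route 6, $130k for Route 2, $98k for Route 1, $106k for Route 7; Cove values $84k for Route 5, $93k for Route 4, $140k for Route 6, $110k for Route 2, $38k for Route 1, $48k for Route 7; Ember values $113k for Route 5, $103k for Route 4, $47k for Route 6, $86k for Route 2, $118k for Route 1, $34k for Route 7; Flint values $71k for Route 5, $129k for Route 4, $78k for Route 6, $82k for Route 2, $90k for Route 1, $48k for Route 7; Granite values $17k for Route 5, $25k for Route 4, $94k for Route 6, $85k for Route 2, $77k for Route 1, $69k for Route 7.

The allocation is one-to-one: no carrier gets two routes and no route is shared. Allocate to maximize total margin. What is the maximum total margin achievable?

Optimal: Harbor→Route 7 ($74k), Apex→Route 5 ($120k), Cove→Route 6 ($140k), Ember→Route 1 ($118k), Flint→Route 4 ($129k), Granite→Route 2 ($85k) — total 74+120+140+118+129+85 = $666k.
Max-entry greedy (repeatedly take the single best remaining cell) gives $608k, worse by 58.
Next-best assignment: Harbor→Route 7, Apex→Route 2, Cove→Route 6, Ember→Route 5, Flint→Route 4, Granite→Route 1 = $663k.

Max total: $666k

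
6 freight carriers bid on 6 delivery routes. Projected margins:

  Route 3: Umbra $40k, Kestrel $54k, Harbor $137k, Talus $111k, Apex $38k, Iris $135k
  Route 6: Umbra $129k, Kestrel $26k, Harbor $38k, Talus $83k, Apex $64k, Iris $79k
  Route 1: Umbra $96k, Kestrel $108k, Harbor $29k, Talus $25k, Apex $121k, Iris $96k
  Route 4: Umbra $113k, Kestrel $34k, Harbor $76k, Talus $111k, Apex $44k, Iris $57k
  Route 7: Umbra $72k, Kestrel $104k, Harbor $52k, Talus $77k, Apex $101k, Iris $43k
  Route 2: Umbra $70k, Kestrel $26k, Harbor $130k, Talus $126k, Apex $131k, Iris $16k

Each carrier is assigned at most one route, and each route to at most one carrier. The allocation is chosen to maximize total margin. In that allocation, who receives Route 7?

Kestrel receives Route 7.

Optimal: Umbra→Route 6 ($129k), Kestrel→Route 7 ($104k), Harbor→Route 2 ($130k), Talus→Route 4 ($111k), Apex→Route 1 ($121k), Iris→Route 3 ($135k) — total 129+104+130+111+121+135 = $730k.
Column-greedy (each route in turn goes to its best remaining carrier) gives $618k, worse by 112.
Next-best assignment: Umbra→Route 6, Kestrel→Route 1, Harbor→Route 2, Talus→Route 4, Apex→Route 7, Iris→Route 3 = $714k.
Kestrel's own top route is Route 1 ($108k), but forcing Kestrel→Route 1 and reassigning the rest optimally gives only $714k — worse by 16.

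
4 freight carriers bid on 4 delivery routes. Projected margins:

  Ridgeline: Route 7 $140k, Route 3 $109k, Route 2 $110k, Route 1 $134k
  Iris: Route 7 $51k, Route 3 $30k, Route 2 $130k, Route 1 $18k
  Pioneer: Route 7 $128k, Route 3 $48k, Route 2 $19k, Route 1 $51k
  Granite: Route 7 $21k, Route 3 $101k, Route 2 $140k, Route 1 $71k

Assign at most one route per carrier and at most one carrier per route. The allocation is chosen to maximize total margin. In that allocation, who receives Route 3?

Granite receives Route 3.

Optimal: Ridgeline→Route 1 ($134k), Iris→Route 2 ($130k), Pioneer→Route 7 ($128k), Granite→Route 3 ($101k) — total 134+130+128+101 = $493k.
Column-greedy (each route in turn goes to its best remaining carrier) gives $422k, worse by 71.
Next-best assignment: Ridgeline→Route 3, Iris→Route 2, Pioneer→Route 7, Granite→Route 1 = $438k.
Every other assignment is strictly worse.
Granite's own top route is Route 2 ($140k), but forcing Granite→Route 2 and reassigning the rest optimally gives only $432k — worse by 61.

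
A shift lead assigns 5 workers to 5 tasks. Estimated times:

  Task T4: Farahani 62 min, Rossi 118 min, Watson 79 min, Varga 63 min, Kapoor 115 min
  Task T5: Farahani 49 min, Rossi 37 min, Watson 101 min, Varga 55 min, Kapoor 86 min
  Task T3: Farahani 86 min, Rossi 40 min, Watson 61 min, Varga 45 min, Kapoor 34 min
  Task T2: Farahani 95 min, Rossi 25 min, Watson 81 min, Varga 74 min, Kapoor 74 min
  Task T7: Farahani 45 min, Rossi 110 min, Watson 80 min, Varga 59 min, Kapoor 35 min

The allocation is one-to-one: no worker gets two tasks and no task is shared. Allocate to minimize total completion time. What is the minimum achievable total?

This is a one-to-one assignment (minimum-cost bipartite matching).
Optimal: Farahani→Task T5 (49 min), Rossi→Task T2 (25 min), Watson→Task T4 (79 min), Varga→Task T3 (45 min), Kapoor→Task T7 (35 min) — total 49+25+79+45+35 = 233 min.
Min-entry greedy (repeatedly take the single cheapest remaining cell) gives 238 min, worse by 5.
No other one-to-one assignment undercuts 233 min.

Min total: 233 min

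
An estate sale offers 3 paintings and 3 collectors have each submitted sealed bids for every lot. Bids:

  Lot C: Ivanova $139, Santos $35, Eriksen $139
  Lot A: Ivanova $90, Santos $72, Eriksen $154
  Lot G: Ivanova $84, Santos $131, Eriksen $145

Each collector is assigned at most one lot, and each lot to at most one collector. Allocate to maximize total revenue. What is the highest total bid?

Max total: $424

This is the linear assignment problem.
Optimal: Ivanova→Lot C ($139), Santos→Lot G ($131), Eriksen→Lot A ($154) — total 139+131+154 = $424.
Swapping Ivanova↔Santos (Ivanova→Lot G $84, Santos→Lot C $35) loses 151.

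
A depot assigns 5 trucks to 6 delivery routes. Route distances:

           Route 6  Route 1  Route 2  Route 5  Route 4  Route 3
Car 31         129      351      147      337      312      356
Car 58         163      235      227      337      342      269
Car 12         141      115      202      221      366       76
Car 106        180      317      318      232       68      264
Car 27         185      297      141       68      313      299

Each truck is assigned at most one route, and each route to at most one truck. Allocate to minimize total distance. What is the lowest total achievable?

Minimum total: 522 km

Optimal: Car 31→Route 2 (147 km), Car 58→Route 6 (163 km), Car 12→Route 3 (76 km), Car 106→Route 4 (68 km), Car 27→Route 5 (68 km) — total 147+163+76+68+68 = 522 km.
Min-entry greedy (repeatedly take the single cheapest remaining cell) gives 568 km, worse by 46.
Next-best assignment: Car 31→Route 2, Car 58→Route 6, Car 12→Route 1, Car 106→Route 4, Car 27→Route 5 = 561 km.
No other one-to-one assignment undercuts 522 km.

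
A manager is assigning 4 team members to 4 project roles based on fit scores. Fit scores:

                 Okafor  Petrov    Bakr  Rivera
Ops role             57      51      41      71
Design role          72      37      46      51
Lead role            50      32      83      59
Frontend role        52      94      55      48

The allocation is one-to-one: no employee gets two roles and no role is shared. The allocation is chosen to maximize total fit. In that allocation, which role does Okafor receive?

Okafor receives Design role.

Optimal: Okafor→Design role (72 pts), Petrov→Frontend role (94 pts), Bakr→Lead role (83 pts), Rivera→Ops role (71 pts) — total 72+94+83+71 = 320 pts.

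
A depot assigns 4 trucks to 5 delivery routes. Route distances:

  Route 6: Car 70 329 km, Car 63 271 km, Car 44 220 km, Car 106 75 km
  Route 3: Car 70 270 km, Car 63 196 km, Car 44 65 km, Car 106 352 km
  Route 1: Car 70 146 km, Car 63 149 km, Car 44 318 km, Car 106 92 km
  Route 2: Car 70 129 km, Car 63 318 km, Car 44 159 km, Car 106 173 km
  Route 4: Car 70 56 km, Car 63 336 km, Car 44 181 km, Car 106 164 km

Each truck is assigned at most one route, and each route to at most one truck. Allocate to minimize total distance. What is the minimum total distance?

Optimal: Car 70→Route 4 (56 km), Car 63→Route 1 (149 km), Car 44→Route 3 (65 km), Car 106→Route 6 (75 km) — total 56+149+65+75 = 345 km.
Column-greedy (each route in turn goes to its cheapest remaining truck) gives 604 km, worse by 259.
Next-best assignment: Car 70→Route 2, Car 63→Route 1, Car 44→Route 3, Car 106→Route 6 = 418 km.
Swapping Car 106↔Car 44 (Car 106→Route 3 352 km, Car 44→Route 6 220 km) adds 432.

Min total: 345 km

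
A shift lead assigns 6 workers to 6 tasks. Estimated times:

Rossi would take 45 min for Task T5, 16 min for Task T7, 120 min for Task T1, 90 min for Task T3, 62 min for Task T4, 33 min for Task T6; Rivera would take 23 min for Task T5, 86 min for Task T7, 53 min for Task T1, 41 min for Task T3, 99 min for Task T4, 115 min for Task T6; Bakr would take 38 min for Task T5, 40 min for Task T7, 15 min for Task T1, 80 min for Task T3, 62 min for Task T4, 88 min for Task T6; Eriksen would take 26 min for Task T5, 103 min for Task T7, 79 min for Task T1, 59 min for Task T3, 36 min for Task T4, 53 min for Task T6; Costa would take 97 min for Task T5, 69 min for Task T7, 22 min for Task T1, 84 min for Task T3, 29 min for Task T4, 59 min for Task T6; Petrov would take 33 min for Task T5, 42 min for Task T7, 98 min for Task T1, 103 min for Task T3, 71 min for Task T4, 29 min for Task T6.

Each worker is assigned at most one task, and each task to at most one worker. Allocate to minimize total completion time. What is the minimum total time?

Optimal: Rossi→Task T7 (16 min), Rivera→Task T3 (41 min), Bakr→Task T1 (15 min), Eriksen→Task T5 (26 min), Costa→Task T4 (29 min), Petrov→Task T6 (29 min) — total 16+41+15+26+29+29 = 156 min.
Column-greedy (each task in turn goes to its cheapest remaining worker) gives 171 min, worse by 15.
Next-best assignment: Rossi→Task T7, Rivera→Task T5, Bakr→Task T1, Eriksen→Task T3, Costa→Task T4, Petrov→Task T6 = 171 min.

Minimum total: 156 min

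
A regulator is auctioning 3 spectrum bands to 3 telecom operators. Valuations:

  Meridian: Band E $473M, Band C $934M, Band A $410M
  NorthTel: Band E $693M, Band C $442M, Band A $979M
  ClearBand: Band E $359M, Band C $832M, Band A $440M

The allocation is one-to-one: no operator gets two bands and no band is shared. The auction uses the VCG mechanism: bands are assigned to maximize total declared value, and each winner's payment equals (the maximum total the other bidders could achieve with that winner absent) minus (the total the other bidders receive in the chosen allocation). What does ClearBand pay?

Efficient allocation: Meridian→Band E ($473M), NorthTel→Band A ($979M), ClearBand→Band C ($832M); total welfare W = $2284M.
ClearBand receives Band C at value $832M, so the others get W − 832 = $1452M.
Without ClearBand: best allocation of the remaining 2 bidders over all 3 bands is Meridian→Band C ($934M), NorthTel→Band A ($979M), total $1913M.
VCG payment = (others' best without ClearBand) − (others' welfare with ClearBand) = 1913 − 1452 = $461M.

ClearBand pays $461M.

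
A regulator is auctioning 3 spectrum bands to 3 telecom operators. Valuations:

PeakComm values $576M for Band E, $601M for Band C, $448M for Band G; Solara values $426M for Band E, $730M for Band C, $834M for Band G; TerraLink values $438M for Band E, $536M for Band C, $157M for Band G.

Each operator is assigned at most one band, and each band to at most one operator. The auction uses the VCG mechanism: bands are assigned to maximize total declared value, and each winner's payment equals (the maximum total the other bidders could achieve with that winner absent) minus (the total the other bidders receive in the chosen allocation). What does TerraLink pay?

TerraLink pays $25M.

Efficient allocation: PeakComm→Band E ($576M), Solara→Band G ($834M), TerraLink→Band C ($536M); total welfare W = $1946M.
TerraLink receives Band C at value $536M, so the others get W − 536 = $1410M.
Without TerraLink: best allocation of the remaining 2 bidders over all 3 bands is PeakComm→Band C ($601M), Solara→Band G ($834M), total $1435M.
VCG payment = (others' best without TerraLink) − (others' welfare with TerraLink) = 1435 − 1410 = $25M.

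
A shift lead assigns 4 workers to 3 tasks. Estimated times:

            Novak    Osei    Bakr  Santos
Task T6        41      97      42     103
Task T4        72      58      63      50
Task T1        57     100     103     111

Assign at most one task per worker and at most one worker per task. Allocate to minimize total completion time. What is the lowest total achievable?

Minimum total: 149 min

Optimal: Bakr→Task T6 (42 min), Santos→Task T4 (50 min), Novak→Task T1 (57 min) — total 42+50+57 = 149 min.
Column-greedy (each task in turn goes to its cheapest remaining worker) gives 191 min, worse by 42.
Next-best assignment: Bakr→Task T6, Osei→Task T4, Novak→Task T1 = 157 min.
No other one-to-one assignment undercuts 149 min.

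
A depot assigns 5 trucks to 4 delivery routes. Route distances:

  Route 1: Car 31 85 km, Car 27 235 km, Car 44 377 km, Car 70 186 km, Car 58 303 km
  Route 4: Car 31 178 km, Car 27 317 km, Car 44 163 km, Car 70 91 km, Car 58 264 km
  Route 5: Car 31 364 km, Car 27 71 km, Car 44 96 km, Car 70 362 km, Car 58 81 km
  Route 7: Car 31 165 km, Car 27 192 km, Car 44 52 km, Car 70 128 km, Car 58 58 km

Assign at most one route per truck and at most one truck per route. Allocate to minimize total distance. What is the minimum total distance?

Optimal: Car 31→Route 1 (85 km), Car 70→Route 4 (91 km), Car 27→Route 5 (71 km), Car 44→Route 7 (52 km) — total 85+91+71+52 = 299 km.
Checked against all permutations: 299 km is optimal.

Minimum total: 299 km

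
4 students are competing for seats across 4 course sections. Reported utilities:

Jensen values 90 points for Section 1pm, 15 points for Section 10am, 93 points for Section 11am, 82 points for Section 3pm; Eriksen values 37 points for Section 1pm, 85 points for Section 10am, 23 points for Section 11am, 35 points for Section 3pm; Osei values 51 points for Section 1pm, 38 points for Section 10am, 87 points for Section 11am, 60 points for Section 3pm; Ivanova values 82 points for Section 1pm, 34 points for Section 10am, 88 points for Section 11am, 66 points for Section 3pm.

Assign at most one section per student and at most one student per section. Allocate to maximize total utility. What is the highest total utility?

Optimal: Jensen→Section 3pm (82 points), Eriksen→Section 10am (85 points), Osei→Section 11am (87 points), Ivanova→Section 1pm (82 points) — total 82+85+87+82 = 336 points.
Column-greedy (each section in turn goes to its best remaining student) gives 323 points, worse by 13.
Next-best assignment: Jensen→Section 1pm, Eriksen→Section 10am, Osei→Section 11am, Ivanova→Section 3pm = 328 points.
No other one-to-one assignment exceeds 336 points.

Max total: 336 points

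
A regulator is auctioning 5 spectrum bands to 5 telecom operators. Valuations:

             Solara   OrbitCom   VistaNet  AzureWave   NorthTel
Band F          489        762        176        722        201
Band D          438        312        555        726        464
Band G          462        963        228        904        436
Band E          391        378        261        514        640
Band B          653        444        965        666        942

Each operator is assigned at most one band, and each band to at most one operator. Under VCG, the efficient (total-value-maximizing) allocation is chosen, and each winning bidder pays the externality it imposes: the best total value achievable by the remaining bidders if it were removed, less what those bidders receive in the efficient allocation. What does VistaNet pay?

VistaNet pays $302M.

Efficient allocation: Solara→Band F ($489M), OrbitCom→Band G ($963M), VistaNet→Band B ($965M), AzureWave→Band D ($726M), NorthTel→Band E ($640M); total welfare W = $3783M.
VistaNet receives Band B at value $965M, so the others get W − 965 = $2818M.
Without VistaNet: best allocation of the remaining 4 bidders over all 5 bands is Solara→Band F ($489M), OrbitCom→Band G ($963M), AzureWave→Band D ($726M), NorthTel→Band B ($942M), total $3120M.
VCG payment = (others' best without VistaNet) − (others' welfare with VistaNet) = 3120 − 2818 = $302M.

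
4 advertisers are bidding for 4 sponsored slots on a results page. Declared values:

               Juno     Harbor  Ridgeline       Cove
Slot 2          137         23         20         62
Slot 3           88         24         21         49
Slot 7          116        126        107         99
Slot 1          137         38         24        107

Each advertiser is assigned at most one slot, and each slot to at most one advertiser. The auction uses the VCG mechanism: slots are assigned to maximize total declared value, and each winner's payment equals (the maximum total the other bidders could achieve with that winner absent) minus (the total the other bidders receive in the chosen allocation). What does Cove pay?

Cove pays $3.

Efficient allocation: Juno→Slot 2 ($137), Harbor→Slot 7 ($126), Ridgeline→Slot 3 ($21), Cove→Slot 1 ($107); total welfare W = $391.
Cove receives Slot 1 at value $107, so the others get W − 107 = $284.
Without Cove: best allocation of the remaining 3 bidders over all 4 slots is Juno→Slot 2 ($137), Harbor→Slot 7 ($126), Ridgeline→Slot 1 ($24), total $287.
VCG payment = (others' best without Cove) − (others' welfare with Cove) = 287 − 284 = $3.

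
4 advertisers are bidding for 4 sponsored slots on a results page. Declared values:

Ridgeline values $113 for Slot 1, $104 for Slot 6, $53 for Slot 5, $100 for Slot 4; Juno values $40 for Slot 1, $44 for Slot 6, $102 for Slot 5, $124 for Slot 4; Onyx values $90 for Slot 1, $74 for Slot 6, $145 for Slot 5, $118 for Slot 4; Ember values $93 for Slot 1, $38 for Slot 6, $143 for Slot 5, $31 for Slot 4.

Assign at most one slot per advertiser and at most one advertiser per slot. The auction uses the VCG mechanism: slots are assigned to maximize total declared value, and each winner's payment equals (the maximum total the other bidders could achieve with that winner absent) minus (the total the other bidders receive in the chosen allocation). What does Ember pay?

Ember pays $9.

Efficient allocation: Ridgeline→Slot 6 ($104), Juno→Slot 4 ($124), Onyx→Slot 5 ($145), Ember→Slot 1 ($93); total welfare W = $466.
Ember receives Slot 1 at value $93, so the others get W − 93 = $373.
Without Ember: best allocation of the remaining 3 bidders over all 4 slots is Ridgeline→Slot 1 ($113), Juno→Slot 4 ($124), Onyx→Slot 5 ($145), total $382.
VCG payment = (others' best without Ember) − (others' welfare with Ember) = 382 − 373 = $9.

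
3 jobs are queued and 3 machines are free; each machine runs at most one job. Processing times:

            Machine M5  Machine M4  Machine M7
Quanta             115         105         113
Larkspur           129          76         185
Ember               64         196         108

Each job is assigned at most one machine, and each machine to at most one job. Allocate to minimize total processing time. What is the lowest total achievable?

This is a one-to-one assignment (minimum-cost bipartite matching).
Optimal: Quanta→Machine M7 (113 min), Larkspur→Machine M4 (76 min), Ember→Machine M5 (64 min) — total 113+76+64 = 253 min.
Row-greedy (each job in turn takes its cheapest remaining machine) gives 342 min, worse by 89.
Next-best assignment: Quanta→Machine M5, Larkspur→Machine M4, Ember→Machine M7 = 299 min.

Minimum total: 253 min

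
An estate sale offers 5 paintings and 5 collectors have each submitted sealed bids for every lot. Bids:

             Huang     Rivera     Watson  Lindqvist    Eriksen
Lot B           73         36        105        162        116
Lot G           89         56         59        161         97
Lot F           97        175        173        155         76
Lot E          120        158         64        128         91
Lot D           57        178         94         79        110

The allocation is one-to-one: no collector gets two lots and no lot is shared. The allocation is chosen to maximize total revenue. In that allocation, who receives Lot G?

Optimal: Huang→Lot E ($120), Rivera→Lot D ($178), Watson→Lot F ($173), Lindqvist→Lot G ($161), Eriksen→Lot B ($116) — total 120+178+173+161+116 = $748.
Max-entry greedy (repeatedly take the single best remaining cell) gives $730, worse by 18.
Swapping Watson↔Lindqvist (Watson→Lot G $59, Lindqvist→Lot F $155) loses 120.
Lindqvist's own top lot is Lot B ($162), but forcing Lindqvist→Lot B and reassigning the rest optimally gives only $730 — worse by 18.

Lindqvist receives Lot G.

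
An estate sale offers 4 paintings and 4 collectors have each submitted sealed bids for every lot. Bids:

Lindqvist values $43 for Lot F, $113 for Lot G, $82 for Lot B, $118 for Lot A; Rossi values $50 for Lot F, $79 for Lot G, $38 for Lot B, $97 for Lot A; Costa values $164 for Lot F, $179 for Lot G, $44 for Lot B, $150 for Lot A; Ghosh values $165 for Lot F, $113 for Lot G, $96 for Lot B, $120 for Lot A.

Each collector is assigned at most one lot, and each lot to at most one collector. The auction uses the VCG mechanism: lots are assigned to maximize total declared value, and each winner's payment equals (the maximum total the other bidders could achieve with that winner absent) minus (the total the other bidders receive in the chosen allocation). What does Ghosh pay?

Ghosh pays $16.

Efficient allocation: Lindqvist→Lot B ($82), Rossi→Lot A ($97), Costa→Lot G ($179), Ghosh→Lot F ($165); total welfare W = $523.
Ghosh receives Lot F at value $165, so the others get W − 165 = $358.
Without Ghosh: best allocation of the remaining 3 bidders over all 4 lots is Lindqvist→Lot G ($113), Rossi→Lot A ($97), Costa→Lot F ($164), total $374.
VCG payment = (others' best without Ghosh) − (others' welfare with Ghosh) = 374 − 358 = $16.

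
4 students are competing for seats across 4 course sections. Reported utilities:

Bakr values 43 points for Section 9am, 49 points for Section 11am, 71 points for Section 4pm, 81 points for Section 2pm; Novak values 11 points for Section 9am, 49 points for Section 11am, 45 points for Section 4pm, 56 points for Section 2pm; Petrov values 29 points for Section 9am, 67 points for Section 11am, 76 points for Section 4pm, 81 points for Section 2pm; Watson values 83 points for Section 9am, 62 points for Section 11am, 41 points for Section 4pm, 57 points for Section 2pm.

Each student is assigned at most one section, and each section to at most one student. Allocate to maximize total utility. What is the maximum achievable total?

This is the linear assignment problem.
Optimal: Bakr→Section 2pm (81 points), Novak→Section 11am (49 points), Petrov→Section 4pm (76 points), Watson→Section 9am (83 points) — total 81+49+76+83 = 289 points.
Column-greedy (each section in turn goes to its best remaining student) gives 277 points, worse by 12.
Checked against all permutations: 289 points is optimal.

Max total: 289 points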